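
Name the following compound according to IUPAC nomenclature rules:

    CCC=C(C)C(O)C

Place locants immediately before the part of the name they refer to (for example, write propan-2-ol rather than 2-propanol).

3-methylhex-3-en-2-ol

The longest chain bearing the –OH group and the multiple bond is 6 carbons long (hexane).
An alcohol (–OH) is the principal characteristic group, giving the suffix -ol.
The chain contains a C=C double bond, so the unsaturation ending is -ene.
Choose the numbering such that numbering from this end puts the hydroxyl group at C-2 rather than C-5.
That gives the hydroxyl at C-2; the double bond between C-3 and C-4; a methyl group at C-3.
Assembling the pieces gives 3-methylhex-3-en-2-ol.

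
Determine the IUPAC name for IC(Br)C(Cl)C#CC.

The longest chain bearing the multiple bond is 5 carbons long (pentane).
There is one C≡C triple bond, indicated by the ending -yne.
Choose the numbering such that numbering from this end puts the triple bond at C-2 rather than C-3.
This places the triple bond between C-2 and C-3; a bromo group at C-5; a chloro group at C-4; an iodo group at C-5.
The substituents are ordered alphabetically, ignoring any di-/tri- multipliers.
Assembling the pieces gives 5-bromo-4-chloro-5-iodopent-2-yne.

5-bromo-4-chloro-5-iodopent-2-yne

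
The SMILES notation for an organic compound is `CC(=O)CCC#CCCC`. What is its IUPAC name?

non-5-yn-2-one

The longest chain bearing the carbonyl and the multiple bond is 9 carbons long (nonane).
The highest-priority functional group is a ketone (C=O on an internal carbon), so the name ends in -one.
There is one C≡C triple bond, indicated by the ending -yne.
Number the chain so that numbering from this end puts the carbonyl group at C-2 rather than C-8.
That gives the carbonyl at C-2; the triple bond between C-5 and C-6.
Putting it together: non-5-yn-2-one.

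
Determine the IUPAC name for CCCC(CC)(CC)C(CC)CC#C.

4,5,5-triethyloct-1-yne

Counting along the main chain through the multiple bond gives 8 carbons: the parent is octane.
The chain contains a C≡C triple bond, so the unsaturation ending is -yne.
Number the chain so that numbering from this end puts the triple bond at C-1 rather than C-7.
With this numbering: the triple bond between C-1 and C-2; ethyl groups at C-4 and C-5 (×2).
The name is 4,5,5-triethyloct-1-yne.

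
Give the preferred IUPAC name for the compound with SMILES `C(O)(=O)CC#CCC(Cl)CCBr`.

The longest chain bearing the –COOH group and the multiple bond is 8 carbons long (octane).
A carboxylic acid (terminal –COOH) is the principal characteristic group, giving the suffix -oic acid.
There is one C≡C triple bond, indicated by the ending -yne.
The numbering direction is chosen so that the carboxylic acid carbon is C-1 by definition.
With this numbering: the triple bond between C-3 and C-4; a bromo group at C-8; a chloro group at C-6.
The substituents are ordered alphabetically, ignoring any di-/tri- multipliers.
The name is 8-bromo-6-chlorooct-3-ynoic acid.

8-bromo-6-chlorooct-3-ynoic acid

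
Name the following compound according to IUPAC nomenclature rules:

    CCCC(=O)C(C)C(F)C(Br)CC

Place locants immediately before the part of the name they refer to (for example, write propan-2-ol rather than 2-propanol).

The longest carbon chain that includes the carbonyl has 9 carbons, so the parent hydride is nonane.
The highest-priority functional group is a ketone (C=O on an internal carbon), so the name ends in -one.
The numbering direction is chosen so that numbering from this end puts the carbonyl group at C-4 rather than C-6.
This places the carbonyl at C-4; a bromo group at C-7; a fluoro group at C-6; a methyl group at C-5.
Prefixes are listed alphabetically: bromo, fluoro, methyl.
Putting it together: 7-bromo-6-fluoro-5-methylnonan-4-one.

7-bromo-6-fluoro-5-methylnonan-4-one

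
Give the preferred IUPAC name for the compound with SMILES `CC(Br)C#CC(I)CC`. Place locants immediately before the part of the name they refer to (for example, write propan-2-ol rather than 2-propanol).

The longest carbon chain that includes the multiple bond has 7 carbons, so the parent hydride is heptane.
A C≡C triple bond in the chain gives the infix -yne-.
Choose the numbering such that numbering from this end puts the triple bond at C-3 rather than C-4.
This places the triple bond between C-3 and C-4; a bromo group at C-2; an iodo group at C-5.
Prefixes are listed alphabetically: bromo, iodo.
Assembling the pieces gives 2-bromo-5-iodohept-3-yne.

2-bromo-5-iodohept-3-yne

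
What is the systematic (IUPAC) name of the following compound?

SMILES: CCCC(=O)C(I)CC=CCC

5-iododec-7-en-4-one

Counting along the main chain through the carbonyl and the multiple bond gives 10 carbons: the parent is decane.
The principal characteristic group is a ketone (C=O on an internal carbon), named with the suffix -one.
A C=C double bond in the chain gives the infix -ene-.
The numbering direction is chosen so that numbering from this end puts the carbonyl group at C-4 rather than C-7.
That gives the carbonyl at C-4; the double bond between C-7 and C-8; an iodo group at C-5.
The name is 5-iododec-7-en-4-one.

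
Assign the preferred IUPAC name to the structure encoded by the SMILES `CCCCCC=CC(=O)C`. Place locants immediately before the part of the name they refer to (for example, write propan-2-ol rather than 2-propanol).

Counting along the main chain through the carbonyl and the multiple bond gives 9 carbons: the parent is nonane.
The principal characteristic group is a ketone (C=O on an internal carbon), named with the suffix -one.
There is one C=C double bond, indicated by the ending -ene.
Number the chain so that numbering from this end puts the carbonyl group at C-2 rather than C-8.
This places the carbonyl at C-2; the double bond between C-3 and C-4.
Assembling the pieces gives non-3-en-2-one.

non-3-en-2-one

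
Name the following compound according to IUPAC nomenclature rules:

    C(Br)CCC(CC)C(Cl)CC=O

The longest chain bearing the –CHO group is 7 carbons long (heptane).
The principal characteristic group is an aldehyde (terminal –CHO), named with the suffix -al.
Number the chain so that the aldehyde carbon is C-1 by definition.
With this numbering: a bromo group at C-7; a chloro group at C-3; an ethyl group at C-4.
The substituents are ordered alphabetically, ignoring any di-/tri- multipliers.
Putting it together: 7-bromo-3-chloro-4-ethylheptanal.

7-bromo-3-chloro-4-ethylheptanal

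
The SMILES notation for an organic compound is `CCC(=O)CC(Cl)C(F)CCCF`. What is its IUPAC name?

Counting along the main chain through the carbonyl gives 9 carbons: the parent is nonane.
A ketone (C=O on an internal carbon) is the principal characteristic group, giving the suffix -one.
The numbering direction is chosen so that numbering from this end puts the carbonyl group at C-3 rather than C-7.
With this numbering: the carbonyl at C-3; a chloro group at C-5; fluoro groups at C-6 and C-9.
Substituent prefixes are cited in alphabetical order (multiplying prefixes like di-/tri- are ignored for ordering).
Putting it together: 5-chloro-6,9-difluorononan-3-one.

5-chloro-6,9-difluorononan-3-one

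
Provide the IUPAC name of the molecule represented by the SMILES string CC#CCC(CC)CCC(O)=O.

Counting along the main chain through the –COOH group and the multiple bond gives 8 carbons: the parent is octane.
A carboxylic acid (terminal –COOH) is the principal characteristic group, giving the suffix -oic acid.
There is one C≡C triple bond, indicated by the ending -yne.
Number the chain so that the carboxylic acid carbon is C-1 by definition.
This places the triple bond between C-6 and C-7; an ethyl group at C-4.
Putting it together: 4-ethyloct-6-ynoic acid.

4-ethyloct-6-ynoic acid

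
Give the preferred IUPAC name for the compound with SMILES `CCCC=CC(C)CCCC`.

The longest carbon chain that includes the multiple bond has 10 carbons, so the parent hydride is decane.
There is one C=C double bond, indicated by the ending -ene.
Number the chain so that numbering from this end puts the double bond at C-4 rather than C-6.
This places the double bond between C-4 and C-5; a methyl group at C-6.
Assembling the pieces gives 6-methyldec-4-ene.

6-methyldec-4-ene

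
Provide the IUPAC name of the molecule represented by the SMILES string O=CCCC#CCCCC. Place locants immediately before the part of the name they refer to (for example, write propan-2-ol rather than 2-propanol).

The longest chain bearing the –CHO group and the multiple bond is 9 carbons long (nonane).
The principal characteristic group is an aldehyde (terminal –CHO), named with the suffix -al.
The chain contains a C≡C triple bond, so the unsaturation ending is -yne.
Number the chain so that the aldehyde carbon is C-1 by definition.
That gives the triple bond between C-4 and C-5.
The name is non-4-ynal.

non-4-ynal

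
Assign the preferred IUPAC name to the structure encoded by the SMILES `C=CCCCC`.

The longest carbon chain that includes the multiple bond has 6 carbons, so the parent hydride is hexane.
There is one C=C double bond, indicated by the ending -ene.
Number the chain so that numbering from this end puts the double bond at C-1 rather than C-5.
This places the double bond between C-1 and C-2.
The name is hex-1-ene.

hex-1-ene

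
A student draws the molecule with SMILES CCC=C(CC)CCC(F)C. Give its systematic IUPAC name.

Counting along the main chain through the multiple bond gives 8 carbons: the parent is octane.
There is one C=C double bond, indicated by the ending -ene.
Number the chain so that numbering from this end puts the double bond at C-3 rather than C-5.
With this numbering: the double bond between C-3 and C-4; an ethyl group at C-4; a fluoro group at C-7.
Substituent prefixes are cited in alphabetical order (multiplying prefixes like di-/tri- are ignored for ordering).
Putting it together: 4-ethyl-7-fluorooct-3-ene.

4-ethyl-7-fluorooct-3-ene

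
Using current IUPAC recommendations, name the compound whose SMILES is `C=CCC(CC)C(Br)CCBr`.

Counting along the main chain through the multiple bond gives 7 carbons: the parent is heptane.
A C=C double bond in the chain gives the infix -ene-.
Number the chain so that numbering from this end puts the double bond at C-1 rather than C-6.
With this numbering: the double bond between C-1 and C-2; bromo groups at C-5 and C-7; an ethyl group at C-4.
Substituent prefixes are cited in alphabetical order (multiplying prefixes like di-/tri- are ignored for ordering).
Putting it together: 5,7-dibromo-4-ethylhept-1-ene.

5,7-dibromo-4-ethylhept-1-ene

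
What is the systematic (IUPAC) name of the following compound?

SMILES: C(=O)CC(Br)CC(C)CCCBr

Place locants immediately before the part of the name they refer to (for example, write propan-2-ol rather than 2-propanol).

Counting along the main chain through the –CHO group gives 8 carbons: the parent is octane.
The principal characteristic group is an aldehyde (terminal –CHO), named with the suffix -al.
Choose the numbering such that the aldehyde carbon is C-1 by definition.
This places bromo groups at C-3 and C-8; a methyl group at C-5.
Substituent prefixes are cited in alphabetical order (multiplying prefixes like di-/tri- are ignored for ordering).
The name is 3,8-dibromo-5-methyloctanal.

3,8-dibromo-5-methyloctanal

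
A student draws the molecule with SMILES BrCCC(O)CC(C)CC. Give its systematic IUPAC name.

1-bromo-5-methylheptan-3-ol

Counting along the main chain through the –OH group gives 7 carbons: the parent is heptane.
The principal characteristic group is an alcohol (–OH), named with the suffix -ol.
Number the chain so that numbering from this end puts the hydroxyl group at C-3 rather than C-5.
With this numbering: the hydroxyl at C-3; a bromo group at C-1; a methyl group at C-5.
Substituent prefixes are cited in alphabetical order (multiplying prefixes like di-/tri- are ignored for ordering).
The name is 1-bromo-5-methylheptan-3-ol.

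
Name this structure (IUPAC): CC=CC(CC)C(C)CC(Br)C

7-bromo-4-ethyl-5-methyloct-2-ene

The longest chain bearing the multiple bond is 8 carbons long (octane).
The chain contains a C=C double bond, so the unsaturation ending is -ene.
Choose the numbering such that numbering from this end puts the double bond at C-2 rather than C-6.
That gives the double bond between C-2 and C-3; a bromo group at C-7; an ethyl group at C-4; a methyl group at C-5.
Substituent prefixes are cited in alphabetical order (multiplying prefixes like di-/tri- are ignored for ordering).
The name is 7-bromo-4-ethyl-5-methyloct-2-ene.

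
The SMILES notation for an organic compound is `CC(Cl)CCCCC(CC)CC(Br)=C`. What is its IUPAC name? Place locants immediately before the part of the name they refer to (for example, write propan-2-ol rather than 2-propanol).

The longest carbon chain that includes the multiple bond has 10 carbons, so the parent hydride is decane.
There is one C=C double bond, indicated by the ending -ene.
Number the chain so that numbering from this end puts the double bond at C-1 rather than C-9.
This places the double bond between C-1 and C-2; a bromo group at C-2; a chloro group at C-9; an ethyl group at C-4.
The substituents are ordered alphabetically, ignoring any di-/tri- multipliers.
Putting it together: 2-bromo-9-chloro-4-ethyldec-1-ene.

2-bromo-9-chloro-4-ethyldec-1-ene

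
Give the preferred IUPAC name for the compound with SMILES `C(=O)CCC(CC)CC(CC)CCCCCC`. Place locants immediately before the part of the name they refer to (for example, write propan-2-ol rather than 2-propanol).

4,6-diethyldodecanal

Counting along the main chain through the –CHO group gives 12 carbons: the parent is dodecane.
The principal characteristic group is an aldehyde (terminal –CHO), named with the suffix -al.
Choose the numbering such that the aldehyde carbon is C-1 by definition.
With this numbering: ethyl groups at C-4 and C-6.
The name is 4,6-diethyldodecanal.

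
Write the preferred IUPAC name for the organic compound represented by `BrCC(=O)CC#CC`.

Counting along the main chain through the carbonyl and the multiple bond gives 6 carbons: the parent is hexane.
The highest-priority functional group is a ketone (C=O on an internal carbon), so the name ends in -one.
The chain contains a C≡C triple bond, so the unsaturation ending is -yne.
The numbering direction is chosen so that numbering from this end puts the carbonyl group at C-2 rather than C-5.
This places the carbonyl at C-2; the triple bond between C-4 and C-5; a bromo group at C-1.
Assembling the pieces gives 1-bromohex-4-yn-2-one.

1-bromohex-4-yn-2-one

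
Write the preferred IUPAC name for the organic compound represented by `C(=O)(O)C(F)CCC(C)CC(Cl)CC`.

7-chloro-2-fluoro-5-methylnonanoic acid

The longest carbon chain that includes the –COOH group has 9 carbons, so the parent hydride is nonane.
The highest-priority functional group is a carboxylic acid (terminal –COOH), so the name ends in -oic acid.
Choose the numbering such that the carboxylic acid carbon is C-1 by definition.
This places a chloro group at C-7; a fluoro group at C-2; a methyl group at C-5.
The substituents are ordered alphabetically, ignoring any di-/tri- multipliers.
The name is 7-chloro-2-fluoro-5-methylnonanoic acid.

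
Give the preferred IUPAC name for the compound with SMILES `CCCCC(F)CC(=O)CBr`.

1-bromo-4-fluorooctan-2-one

Counting along the main chain through the carbonyl gives 8 carbons: the parent is octane.
The principal characteristic group is a ketone (C=O on an internal carbon), named with the suffix -one.
Number the chain so that numbering from this end puts the carbonyl group at C-2 rather than C-7.
With this numbering: the carbonyl at C-2; a bromo group at C-1; a fluoro group at C-4.
The substituents are ordered alphabetically, ignoring any di-/tri- multipliers.
The name is 1-bromo-4-fluorooctan-2-one.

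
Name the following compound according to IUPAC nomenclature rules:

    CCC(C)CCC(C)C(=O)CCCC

6,9-dimethylundecan-5-one

The longest chain bearing the carbonyl is 11 carbons long (undecane).
The highest-priority functional group is a ketone (C=O on an internal carbon), so the name ends in -one.
Choose the numbering such that numbering from this end puts the carbonyl group at C-5 rather than C-7.
With this numbering: the carbonyl at C-5; methyl groups at C-6 and C-9.
Assembling the pieces gives 6,9-dimethylundecan-5-one.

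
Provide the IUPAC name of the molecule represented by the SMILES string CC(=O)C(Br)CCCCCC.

3-bromononan-2-one

The longest chain bearing the carbonyl is 9 carbons long (nonane).
A ketone (C=O on an internal carbon) is the principal characteristic group, giving the suffix -one.
Choose the numbering such that numbering from this end puts the carbonyl group at C-2 rather than C-8.
This places the carbonyl at C-2; a bromo group at C-3.
Assembling the pieces gives 3-bromononan-2-one.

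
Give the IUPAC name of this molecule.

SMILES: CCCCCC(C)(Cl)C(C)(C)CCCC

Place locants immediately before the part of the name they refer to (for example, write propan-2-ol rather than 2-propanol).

6-chloro-5,5,6-trimethylundecane

The longest continuous carbon chain has 11 atoms, so the parent hydride is undecane.
Number the chain so that the substituent locant set {5,5,6,6} is lower than {6,6,7,7} at the first point of difference.
This places a chloro group at C-6; methyl groups at C-5 (×2) and C-6.
Prefixes are listed alphabetically: chloro, methyl.
Putting it together: 6-chloro-5,5,6-trimethylundecane.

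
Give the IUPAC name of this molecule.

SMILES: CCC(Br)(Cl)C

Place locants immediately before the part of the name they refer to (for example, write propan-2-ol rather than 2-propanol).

2-bromo-2-chlorobutane

The longest continuous carbon chain has 4 atoms, so the parent hydride is butane.
Choose the numbering such that the substituent locant set {2,2} is lower than {3,3} at the first point of difference.
With this numbering: a bromo group at C-2; a chloro group at C-2.
Substituent prefixes are cited in alphabetical order (multiplying prefixes like di-/tri- are ignored for ordering).
Assembling the pieces gives 2-bromo-2-chlorobutane.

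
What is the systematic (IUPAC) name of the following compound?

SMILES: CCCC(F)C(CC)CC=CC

The longest carbon chain that includes the multiple bond has 9 carbons, so the parent hydride is nonane.
There is one C=C double bond, indicated by the ending -ene.
Number the chain so that numbering from this end puts the double bond at C-2 rather than C-7.
This places the double bond between C-2 and C-3; an ethyl group at C-5; a fluoro group at C-6.
Substituent prefixes are cited in alphabetical order (multiplying prefixes like di-/tri- are ignored for ordering).
The name is 5-ethyl-6-fluoronon-2-ene.

5-ethyl-6-fluoronon-2-ene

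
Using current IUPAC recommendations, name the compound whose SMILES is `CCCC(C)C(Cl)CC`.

The parent chain contains 7 carbons (heptane).
The numbering direction is chosen so that the substituent locant set {3,4} is lower than {4,5} at the first point of difference.
With this numbering: a chloro group at C-3; a methyl group at C-4.
The substituents are ordered alphabetically, ignoring any di-/tri- multipliers.
The name is 3-chloro-4-methylheptane.

3-chloro-4-methylheptane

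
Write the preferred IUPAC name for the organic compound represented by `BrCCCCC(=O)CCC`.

8-bromooctan-4-one

Counting along the main chain through the carbonyl gives 8 carbons: the parent is octane.
A ketone (C=O on an internal carbon) is the principal characteristic group, giving the suffix -one.
Number the chain so that numbering from this end puts the carbonyl group at C-4 rather than C-5.
That gives the carbonyl at C-4; a bromo group at C-8.
The name is 8-bromooctan-4-one.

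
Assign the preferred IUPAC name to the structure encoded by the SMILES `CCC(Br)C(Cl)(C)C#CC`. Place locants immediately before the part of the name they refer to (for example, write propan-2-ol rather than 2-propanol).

Counting along the main chain through the multiple bond gives 7 carbons: the parent is heptane.
There is one C≡C triple bond, indicated by the ending -yne.
Number the chain so that numbering from this end puts the triple bond at C-2 rather than C-5.
This places the triple bond between C-2 and C-3; a bromo group at C-5; a chloro group at C-4; a methyl group at C-4.
The substituents are ordered alphabetically, ignoring any di-/tri- multipliers.
The name is 5-bromo-4-chloro-4-methylhept-2-yne.

5-bromo-4-chloro-4-methylhept-2-yne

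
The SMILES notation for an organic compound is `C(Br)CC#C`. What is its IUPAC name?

4-bromobut-1-yne

The longest carbon chain that includes the multiple bond has 4 carbons, so the parent hydride is butane.
There is one C≡C triple bond, indicated by the ending -yne.
Choose the numbering such that numbering from this end puts the triple bond at C-1 rather than C-3.
That gives the triple bond between C-1 and C-2; a bromo group at C-4.
Assembling the pieces gives 4-bromobut-1-yne.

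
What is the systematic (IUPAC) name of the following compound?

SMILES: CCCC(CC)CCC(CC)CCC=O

4,7-diethyldecanal

Counting along the main chain through the –CHO group gives 10 carbons: the parent is decane.
The principal characteristic group is an aldehyde (terminal –CHO), named with the suffix -al.
Choose the numbering such that the aldehyde carbon is C-1 by definition.
This places ethyl groups at C-4 and C-7.
Assembling the pieces gives 4,7-diethyldecanal.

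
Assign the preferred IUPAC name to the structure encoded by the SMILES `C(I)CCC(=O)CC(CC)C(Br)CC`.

7-bromo-6-ethyl-1-iodononan-4-one

The longest chain bearing the carbonyl is 9 carbons long (nonane).
The highest-priority functional group is a ketone (C=O on an internal carbon), so the name ends in -one.
Choose the numbering such that numbering from this end puts the carbonyl group at C-4 rather than C-6.
With this numbering: the carbonyl at C-4; a bromo group at C-7; an ethyl group at C-6; an iodo group at C-1.
The substituents are ordered alphabetically, ignoring any di-/tri- multipliers.
Putting it together: 7-bromo-6-ethyl-1-iodononan-4-one.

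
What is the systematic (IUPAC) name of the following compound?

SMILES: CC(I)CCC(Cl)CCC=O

4-chloro-7-iodooctanal

Counting along the main chain through the –CHO group gives 8 carbons: the parent is octane.
The highest-priority functional group is an aldehyde (terminal –CHO), so the name ends in -al.
Number the chain so that the aldehyde carbon is C-1 by definition.
This places a chloro group at C-4; an iodo group at C-7.
Substituent prefixes are cited in alphabetical order (multiplying prefixes like di-/tri- are ignored for ordering).
Assembling the pieces gives 4-chloro-7-iodooctanal.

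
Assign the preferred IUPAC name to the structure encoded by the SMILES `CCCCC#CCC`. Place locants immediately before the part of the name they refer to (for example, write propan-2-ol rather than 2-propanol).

The longest carbon chain that includes the multiple bond has 8 carbons, so the parent hydride is octane.
A C≡C triple bond in the chain gives the infix -yne-.
Number the chain so that numbering from this end puts the triple bond at C-3 rather than C-5.
With this numbering: the triple bond between C-3 and C-4.
Putting it together: oct-3-yne.

oct-3-yne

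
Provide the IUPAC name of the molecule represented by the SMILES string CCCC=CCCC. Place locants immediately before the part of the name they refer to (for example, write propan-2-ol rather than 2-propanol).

Counting along the main chain through the multiple bond gives 8 carbons: the parent is octane.
A C=C double bond in the chain gives the infix -ene-.
The molecule is symmetric, so either numbering direction gives the same locants.
With this numbering: the double bond between C-4 and C-5.
Assembling the pieces gives oct-4-ene.

oct-4-ene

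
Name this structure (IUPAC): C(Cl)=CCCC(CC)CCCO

The longest carbon chain that includes the –OH group and the multiple bond has 8 carbons, so the parent hydride is octane.
The highest-priority functional group is an alcohol (–OH), so the name ends in -ol.
A C=C double bond in the chain gives the infix -ene-.
Choose the numbering such that numbering from this end puts the hydroxyl group at C-1 rather than C-8.
That gives the hydroxyl at C-1; the double bond between C-7 and C-8; a chloro group at C-8; an ethyl group at C-4.
Substituent prefixes are cited in alphabetical order (multiplying prefixes like di-/tri- are ignored for ordering).
Putting it together: 8-chloro-4-ethyloct-7-en-1-ol.

8-chloro-4-ethyloct-7-en-1-ol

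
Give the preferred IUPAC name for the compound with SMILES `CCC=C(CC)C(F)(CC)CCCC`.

4,5-diethyl-5-fluoronon-3-ene

The longest chain bearing the multiple bond is 9 carbons long (nonane).
A C=C double bond in the chain gives the infix -ene-.
Choose the numbering such that numbering from this end puts the double bond at C-3 rather than C-6.
With this numbering: the double bond between C-3 and C-4; ethyl groups at C-4 and C-5; a fluoro group at C-5.
The substituents are ordered alphabetically, ignoring any di-/tri- multipliers.
Assembling the pieces gives 4,5-diethyl-5-fluoronon-3-ene.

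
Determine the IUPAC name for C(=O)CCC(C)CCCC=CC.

4-methyldec-8-enal

The longest chain bearing the –CHO group and the multiple bond is 10 carbons long (decane).
The principal characteristic group is an aldehyde (terminal –CHO), named with the suffix -al.
The chain contains a C=C double bond, so the unsaturation ending is -ene.
Number the chain so that the aldehyde carbon is C-1 by definition.
That gives the double bond between C-8 and C-9; a methyl group at C-4.
Putting it together: 4-methyldec-8-enal.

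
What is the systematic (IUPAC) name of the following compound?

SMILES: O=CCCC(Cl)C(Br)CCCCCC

5-bromo-4-chloroundecanal

The longest carbon chain that includes the –CHO group has 11 carbons, so the parent hydride is undecane.
An aldehyde (terminal –CHO) is the principal characteristic group, giving the suffix -al.
Choose the numbering such that the aldehyde carbon is C-1 by definition.
With this numbering: a bromo group at C-5; a chloro group at C-4.
Prefixes are listed alphabetically: bromo, chloro.
The name is 5-bromo-4-chloroundecanal.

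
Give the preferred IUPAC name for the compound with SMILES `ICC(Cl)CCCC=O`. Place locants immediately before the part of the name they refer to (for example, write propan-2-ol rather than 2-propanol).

The longest carbon chain that includes the –CHO group has 6 carbons, so the parent hydride is hexane.
The highest-priority functional group is an aldehyde (terminal –CHO), so the name ends in -al.
Number the chain so that the aldehyde carbon is C-1 by definition.
This places a chloro group at C-5; an iodo group at C-6.
Prefixes are listed alphabetically: chloro, iodo.
Assembling the pieces gives 5-chloro-6-iodohexanal.

5-chloro-6-iodohexanal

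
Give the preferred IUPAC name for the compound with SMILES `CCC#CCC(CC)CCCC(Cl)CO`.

The longest chain bearing the –OH group and the multiple bond is 11 carbons long (undecane).
The principal characteristic group is an alcohol (–OH), named with the suffix -ol.
A C≡C triple bond in the chain gives the infix -yne-.
Number the chain so that numbering from this end puts the hydroxyl group at C-1 rather than C-11.
This places the hydroxyl at C-1; the triple bond between C-8 and C-9; a chloro group at C-2; an ethyl group at C-6.
Prefixes are listed alphabetically: chloro, ethyl.
Assembling the pieces gives 2-chloro-6-ethylundec-8-yn-1-ol.

2-chloro-6-ethylundec-8-yn-1-ol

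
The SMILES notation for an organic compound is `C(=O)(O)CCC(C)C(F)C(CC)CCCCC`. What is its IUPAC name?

6-ethyl-5-fluoro-4-methylundecanoic acid

The longest carbon chain that includes the –COOH group has 11 carbons, so the parent hydride is undecane.
The principal characteristic group is a carboxylic acid (terminal –COOH), named with the suffix -oic acid.
Choose the numbering such that the carboxylic acid carbon is C-1 by definition.
This places an ethyl group at C-6; a fluoro group at C-5; a methyl group at C-4.
The substituents are ordered alphabetically, ignoring any di-/tri- multipliers.
Putting it together: 6-ethyl-5-fluoro-4-methylundecanoic acid.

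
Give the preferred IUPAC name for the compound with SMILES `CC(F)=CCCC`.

2-fluorohex-2-ene

Counting along the main chain through the multiple bond gives 6 carbons: the parent is hexane.
The chain contains a C=C double bond, so the unsaturation ending is -ene.
Choose the numbering such that numbering from this end puts the double bond at C-2 rather than C-4.
With this numbering: the double bond between C-2 and C-3; a fluoro group at C-2.
The name is 2-fluorohex-2-ene.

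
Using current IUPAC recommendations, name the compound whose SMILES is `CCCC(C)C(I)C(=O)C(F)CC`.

The longest chain bearing the carbonyl is 9 carbons long (nonane).
The highest-priority functional group is a ketone (C=O on an internal carbon), so the name ends in -one.
The numbering direction is chosen so that numbering from this end puts the carbonyl group at C-4 rather than C-6.
This places the carbonyl at C-4; a fluoro group at C-3; an iodo group at C-5; a methyl group at C-6.
The substituents are ordered alphabetically, ignoring any di-/tri- multipliers.
Assembling the pieces gives 3-fluoro-5-iodo-6-methylnonan-4-one.

3-fluoro-5-iodo-6-methylnonan-4-one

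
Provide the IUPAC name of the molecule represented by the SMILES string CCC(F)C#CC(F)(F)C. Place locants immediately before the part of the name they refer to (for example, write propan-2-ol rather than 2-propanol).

The longest carbon chain that includes the multiple bond has 7 carbons, so the parent hydride is heptane.
The chain contains a C≡C triple bond, so the unsaturation ending is -yne.
Number the chain so that numbering from this end puts the triple bond at C-3 rather than C-4.
This places the triple bond between C-3 and C-4; fluoro groups at C-2 (×2) and C-5.
The name is 2,2,5-trifluorohept-3-yne.

2,2,5-trifluorohept-3-yne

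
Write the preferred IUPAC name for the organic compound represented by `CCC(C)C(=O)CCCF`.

1-fluoro-5-methylheptan-4-one

The longest chain bearing the carbonyl is 7 carbons long (heptane).
The principal characteristic group is a ketone (C=O on an internal carbon), named with the suffix -one.
Choose the numbering such that the substituent locant set {1,5} is lower than {3,7} at the first point of difference.
That gives the carbonyl at C-4; a fluoro group at C-1; a methyl group at C-5.
Prefixes are listed alphabetically: fluoro, methyl.
Assembling the pieces gives 1-fluoro-5-methylheptan-4-one.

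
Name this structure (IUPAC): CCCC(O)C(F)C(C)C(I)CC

The longest carbon chain that includes the –OH group has 9 carbons, so the parent hydride is nonane.
An alcohol (–OH) is the principal characteristic group, giving the suffix -ol.
The numbering direction is chosen so that numbering from this end puts the hydroxyl group at C-4 rather than C-6.
With this numbering: the hydroxyl at C-4; a fluoro group at C-5; an iodo group at C-7; a methyl group at C-6.
The substituents are ordered alphabetically, ignoring any di-/tri- multipliers.
Putting it together: 5-fluoro-7-iodo-6-methylnonan-4-ol.

5-fluoro-7-iodo-6-methylnonan-4-ol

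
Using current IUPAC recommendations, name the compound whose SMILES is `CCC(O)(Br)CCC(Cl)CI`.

3-bromo-6-chloro-7-iodoheptan-3-ol

Counting along the main chain through the –OH group gives 7 carbons: the parent is heptane.
An alcohol (–OH) is the principal characteristic group, giving the suffix -ol.
Number the chain so that numbering from this end puts the hydroxyl group at C-3 rather than C-5.
This places the hydroxyl at C-3; a bromo group at C-3; a chloro group at C-6; an iodo group at C-7.
The substituents are ordered alphabetically, ignoring any di-/tri- multipliers.
The name is 3-bromo-6-chloro-7-iodoheptan-3-ol.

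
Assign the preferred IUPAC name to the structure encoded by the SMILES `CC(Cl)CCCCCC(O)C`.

8-chlorononan-2-ol

The longest carbon chain that includes the –OH group has 9 carbons, so the parent hydride is nonane.
An alcohol (–OH) is the principal characteristic group, giving the suffix -ol.
The numbering direction is chosen so that numbering from this end puts the hydroxyl group at C-2 rather than C-8.
This places the hydroxyl at C-2; a chloro group at C-8.
Putting it together: 8-chlorononan-2-ol.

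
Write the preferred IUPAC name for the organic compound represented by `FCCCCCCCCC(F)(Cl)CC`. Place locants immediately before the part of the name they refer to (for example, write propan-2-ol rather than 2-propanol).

9-chloro-1,9-difluoroundecane

The longest carbon chain is 11 atoms: the parent is undecane.
Number the chain so that the substituent locant set {1,9,9} is lower than {3,3,11} at the first point of difference.
With this numbering: a chloro group at C-9; fluoro groups at C-1 and C-9.
The substituents are ordered alphabetically, ignoring any di-/tri- multipliers.
Putting it together: 9-chloro-1,9-difluoroundecane.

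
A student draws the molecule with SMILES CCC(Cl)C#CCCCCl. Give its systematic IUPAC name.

1,6-dichlorooct-4-yne

The longest carbon chain that includes the multiple bond has 8 carbons, so the parent hydride is octane.
A C≡C triple bond in the chain gives the infix -yne-.
The numbering direction is chosen so that the substituent locant set {1,6} is lower than {3,8} at the first point of difference.
With this numbering: the triple bond between C-4 and C-5; chloro groups at C-1 and C-6.
Assembling the pieces gives 1,6-dichlorooct-4-yne.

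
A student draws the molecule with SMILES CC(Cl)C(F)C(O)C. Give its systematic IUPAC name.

4-chloro-3-fluoropentan-2-ol

The longest chain bearing the –OH group is 5 carbons long (pentane).
An alcohol (–OH) is the principal characteristic group, giving the suffix -ol.
The numbering direction is chosen so that numbering from this end puts the hydroxyl group at C-2 rather than C-4.
With this numbering: the hydroxyl at C-2; a chloro group at C-4; a fluoro group at C-3.
Substituent prefixes are cited in alphabetical order (multiplying prefixes like di-/tri- are ignored for ordering).
The name is 4-chloro-3-fluoropentan-2-ol.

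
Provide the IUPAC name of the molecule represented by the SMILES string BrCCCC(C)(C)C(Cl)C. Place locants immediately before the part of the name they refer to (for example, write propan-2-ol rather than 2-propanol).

The longest continuous carbon chain has 6 atoms, so the parent hydride is hexane.
Choose the numbering such that the substituent locant set {1,4,4,5} is lower than {2,3,3,6} at the first point of difference.
This places a bromo group at C-1; a chloro group at C-5; two methyl groups at C-4.
The substituents are ordered alphabetically, ignoring any di-/tri- multipliers.
Assembling the pieces gives 1-bromo-5-chloro-4,4-dimethylhexane.

1-bromo-5-chloro-4,4-dimethylhexane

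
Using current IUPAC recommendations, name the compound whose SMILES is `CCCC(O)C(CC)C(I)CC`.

The longest carbon chain that includes the –OH group has 8 carbons, so the parent hydride is octane.
The principal characteristic group is an alcohol (–OH), named with the suffix -ol.
The numbering direction is chosen so that numbering from this end puts the hydroxyl group at C-4 rather than C-5.
This places the hydroxyl at C-4; an ethyl group at C-5; an iodo group at C-6.
Substituent prefixes are cited in alphabetical order (multiplying prefixes like di-/tri- are ignored for ordering).
Assembling the pieces gives 5-ethyl-6-iodooctan-4-ol.

5-ethyl-6-iodooctan-4-ol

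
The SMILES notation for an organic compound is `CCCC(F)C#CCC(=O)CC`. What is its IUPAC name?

The longest chain bearing the carbonyl and the multiple bond is 10 carbons long (decane).
The principal characteristic group is a ketone (C=O on an internal carbon), named with the suffix -one.
The chain contains a C≡C triple bond, so the unsaturation ending is -yne.
Choose the numbering such that numbering from this end puts the carbonyl group at C-3 rather than C-8.
That gives the carbonyl at C-3; the triple bond between C-5 and C-6; a fluoro group at C-7.
The name is 7-fluorodec-5-yn-3-one.

7-fluorodec-5-yn-3-one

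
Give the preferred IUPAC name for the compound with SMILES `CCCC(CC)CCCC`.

The longest carbon chain is 8 atoms: the parent is octane.
Number the chain so that the substituent locant set {4} is lower than {5} at the first point of difference.
With this numbering: an ethyl group at C-4.
The name is 4-ethyloctane.

4-ethyloctane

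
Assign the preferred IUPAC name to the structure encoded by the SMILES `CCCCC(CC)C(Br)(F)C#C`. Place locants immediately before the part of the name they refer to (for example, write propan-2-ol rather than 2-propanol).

The longest carbon chain that includes the multiple bond has 8 carbons, so the parent hydride is octane.
The chain contains a C≡C triple bond, so the unsaturation ending is -yne.
Choose the numbering such that numbering from this end puts the triple bond at C-1 rather than C-7.
With this numbering: the triple bond between C-1 and C-2; a bromo group at C-3; an ethyl group at C-4; a fluoro group at C-3.
Substituent prefixes are cited in alphabetical order (multiplying prefixes like di-/tri- are ignored for ordering).
The name is 3-bromo-4-ethyl-3-fluorooct-1-yne.

3-bromo-4-ethyl-3-fluorooct-1-yne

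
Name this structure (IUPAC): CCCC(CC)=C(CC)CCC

The longest carbon chain that includes the multiple bond has 8 carbons, so the parent hydride is octane.
The chain contains a C=C double bond, so the unsaturation ending is -ene.
Numbering from either end gives identical locants here.
This places the double bond between C-4 and C-5; ethyl groups at C-4 and C-5.
The name is 4,5-diethyloct-4-ene.

4,5-diethyloct-4-ene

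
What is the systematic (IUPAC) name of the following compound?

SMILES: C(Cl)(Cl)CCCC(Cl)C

The longest continuous carbon chain has 6 atoms, so the parent hydride is hexane.
Choose the numbering such that the substituent locant set {1,1,5} is lower than {2,6,6} at the first point of difference.
With this numbering: chloro groups at C-1 (×2) and C-5.
Assembling the pieces gives 1,1,5-trichlorohexane.

1,1,5-trichlorohexane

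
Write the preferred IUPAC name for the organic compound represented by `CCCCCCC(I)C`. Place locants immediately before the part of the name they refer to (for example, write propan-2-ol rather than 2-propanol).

2-iodooctane

The longest carbon chain is 8 atoms: the parent is octane.
Choose the numbering such that the substituent locant set {2} is lower than {7} at the first point of difference.
That gives an iodo group at C-2.
Putting it together: 2-iodooctane.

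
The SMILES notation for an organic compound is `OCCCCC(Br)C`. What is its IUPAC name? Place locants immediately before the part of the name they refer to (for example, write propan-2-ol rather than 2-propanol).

Counting along the main chain through the –OH group gives 6 carbons: the parent is hexane.
The highest-priority functional group is an alcohol (–OH), so the name ends in -ol.
The numbering direction is chosen so that numbering from this end puts the hydroxyl group at C-1 rather than C-6.
With this numbering: the hydroxyl at C-1; a bromo group at C-5.
Assembling the pieces gives 5-bromohexan-1-ol.

5-bromohexan-1-ol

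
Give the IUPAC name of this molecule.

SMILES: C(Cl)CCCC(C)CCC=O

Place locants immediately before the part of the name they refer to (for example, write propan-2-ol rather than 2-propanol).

8-chloro-4-methyloctanal

Counting along the main chain through the –CHO group gives 8 carbons: the parent is octane.
The principal characteristic group is an aldehyde (terminal –CHO), named with the suffix -al.
Choose the numbering such that the aldehyde carbon is C-1 by definition.
That gives a chloro group at C-8; a methyl group at C-4.
The substituents are ordered alphabetically, ignoring any di-/tri- multipliers.
Assembling the pieces gives 8-chloro-4-methyloctanal.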